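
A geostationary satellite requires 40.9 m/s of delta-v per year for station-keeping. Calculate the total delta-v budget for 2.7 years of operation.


dV = rate * years = 40.9 * 2.7
dV = 110.4300 m/s

110.4300 m/s


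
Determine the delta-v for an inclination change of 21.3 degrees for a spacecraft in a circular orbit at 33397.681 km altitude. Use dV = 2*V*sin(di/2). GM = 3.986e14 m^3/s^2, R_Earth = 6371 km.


r = 39768.6810 km = 3.9768681e+07 m
V = sqrt(mu/r) = 3165.9063 m/s
di = 21.3 deg = 0.3717551 rad
dV = 2*V*sin(di/2) = 2*3165.9063*sin(0.1858776)
dV = 1170.1763 m/s = 1.1702 km/s

1.1702 km/s


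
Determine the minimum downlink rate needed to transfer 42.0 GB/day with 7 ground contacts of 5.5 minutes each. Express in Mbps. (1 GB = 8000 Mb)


total contact time = 7 * 5.5 * 60 = 2310.0000 s
data = 42.0 GB = 336000.0000 Mb
rate = 336000.0000 / 2310.0000 = 145.4545 Mbps

145.4545 Mbps


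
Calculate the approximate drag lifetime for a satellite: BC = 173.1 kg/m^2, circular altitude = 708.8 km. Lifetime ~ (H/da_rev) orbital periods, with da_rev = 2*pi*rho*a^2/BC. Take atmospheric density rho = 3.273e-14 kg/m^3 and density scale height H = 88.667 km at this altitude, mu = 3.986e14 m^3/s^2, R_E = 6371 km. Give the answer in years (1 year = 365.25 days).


a = R_E + alt = 7079.8000 km = 7.0798e+06 m
da_rev = 2*pi*rho*a^2/BC = 2*pi*3.273e-14*(7.0798e+06)^2/173.1 = 0.0595484943 m per revolution
N = H/da_rev = 88667.0000 m / 0.0595484943 m = 1.4889881e+06 revolutions
P = 2*pi*sqrt(a^3/mu) = 5928.4711 s
lifetime = N*P = 1.4889881e+06 * 5928.4711 = 8.8274229e+09 s = 102169.2471 days
years = 102169.2471 / 365.25 = 279.7242 years

279.7242 years


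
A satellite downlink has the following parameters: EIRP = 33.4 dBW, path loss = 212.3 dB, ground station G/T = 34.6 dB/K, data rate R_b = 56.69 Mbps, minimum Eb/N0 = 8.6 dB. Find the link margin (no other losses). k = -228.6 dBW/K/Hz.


C/N0 = EIRP - FSPL + G/T - k = 33.4 - 212.3 + 34.6 - (-228.6)
C/N0 = 84.3000 dB-Hz
R_b = 56.69 Mbps = 5.669e+07 bps -> 10*log10(R_b) = 77.5351 dB-Hz
Eb/N0 = C/N0 - 10*log10(R_b) = 84.3000 - 77.5351 = 6.7649 dB
Margin = Eb/N0 - Eb/N0_req = 6.7649 - 8.6 = -1.8351 dB (negative margin: link does not close)

-1.8351 dB


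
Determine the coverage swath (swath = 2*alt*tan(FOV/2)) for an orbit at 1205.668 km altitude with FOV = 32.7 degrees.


FOV = 32.7 deg = 0.5707227 rad
swath = 2 * alt * tan(FOV/2) = 2 * 1205.668 * tan(0.2853613)
swath = 2 * 1205.668 * 0.293368
swath = 707.4088 km

707.4088 km


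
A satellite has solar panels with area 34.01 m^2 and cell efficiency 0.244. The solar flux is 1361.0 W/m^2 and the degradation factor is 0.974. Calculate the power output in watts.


P = area * eta * S * degradation
P = 34.01 * 0.244 * 1361.0 * 0.974
P = 11000.5282 W

11000.5282 W


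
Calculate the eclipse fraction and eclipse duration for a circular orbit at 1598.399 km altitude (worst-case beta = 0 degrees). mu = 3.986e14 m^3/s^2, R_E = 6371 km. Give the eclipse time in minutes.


r = 7969.3990 km
T = 118.0044 min
Eclipse fraction = arcsin(R_E/r)/pi = arcsin(6371.0000/7969.3990)/pi
= arcsin(0.7994329)/pi = 0.2948666
Eclipse duration = 0.2948666 * 118.0044 = 34.7956 min

34.7956 minutes


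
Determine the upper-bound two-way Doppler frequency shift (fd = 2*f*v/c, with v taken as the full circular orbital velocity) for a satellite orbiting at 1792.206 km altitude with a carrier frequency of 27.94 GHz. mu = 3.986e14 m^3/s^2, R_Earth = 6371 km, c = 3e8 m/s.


r = 8.163206e+06 m
v = sqrt(mu/r) = 6987.7646 m/s (worst-case radial velocity)
f = 27.94 GHz = 2.794e+10 Hz
fd = 2*f*v/c = 2*2.794e+10*6987.7646/3.0e+08
fd = 1.3015876e+06 Hz

1.3016e+06 Hz


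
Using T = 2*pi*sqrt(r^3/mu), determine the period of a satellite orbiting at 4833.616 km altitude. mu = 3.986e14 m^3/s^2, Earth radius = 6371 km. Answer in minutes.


r = 11204.6160 km = 1.1204616e+07 m
T = 2*pi*sqrt(r^3/mu) = 2*pi*sqrt(1.4066658e+21 / 3.986e14)
T = 11803.3881 s = 196.7231 min

196.7231 minutes


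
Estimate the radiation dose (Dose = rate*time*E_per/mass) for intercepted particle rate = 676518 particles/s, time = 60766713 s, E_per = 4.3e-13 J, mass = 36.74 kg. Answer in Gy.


Total energy deposited = rate * time * E_per
  = 676518 * 60766713 * 4.3e-13 = 17.6772 J
Dose = E_total / mass = 17.6772 / 36.74
Dose = 0.4811433 Gy

0.4811 Gy


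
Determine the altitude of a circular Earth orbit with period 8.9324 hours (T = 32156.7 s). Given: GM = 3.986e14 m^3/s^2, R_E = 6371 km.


T = 32156.7 s
r = (mu*T^2/(4*pi^2))^(1/3) = (3.986e14 * 32156.7^2 / (4*pi^2))^(1/3)
r = 2.1856142e+07 m = 21856.1419 km
alt = r - R_E = 21856.1419 - 6371 = 15485.1419 km

15485.1419 km


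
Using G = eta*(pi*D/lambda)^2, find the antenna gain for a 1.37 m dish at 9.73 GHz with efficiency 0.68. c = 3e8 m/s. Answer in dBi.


lambda = c/f = 3e8 / 9.73e+09 = 0.03083248 m
G = eta*(pi*D/lambda)^2 = 0.68*(pi*1.37/0.03083248)^2
G = 13250.5213 (linear)
G = 10*log10(13250.5213) = 41.2223 dBi

41.2223 dBi


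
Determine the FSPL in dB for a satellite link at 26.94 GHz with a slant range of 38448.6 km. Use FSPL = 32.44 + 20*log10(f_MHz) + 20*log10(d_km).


f = 26.94 GHz = 26940.0000 MHz
d = 38448.6 km
FSPL = 32.44 + 20*log10(26940.0000) + 20*log10(38448.6)
FSPL = 32.44 + 88.6080 + 91.6976
FSPL = 212.7456 dB

212.7456 dB


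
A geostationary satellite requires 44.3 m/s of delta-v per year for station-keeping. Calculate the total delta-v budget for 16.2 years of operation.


dV = rate * years = 44.3 * 16.2
dV = 717.6600 m/s

717.6600 m/s


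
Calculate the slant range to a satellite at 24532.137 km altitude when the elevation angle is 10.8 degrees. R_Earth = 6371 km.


h = 24532.137 km, el = 10.8 deg
d = -R_E*sin(el) + sqrt((R_E*sin(el))^2 + 2*R_E*h + h^2)
d = -6371.0000*sin(0.1884956) + sqrt((6371.0000*0.1873813)^2 + 2*6371.0000*24532.137 + 24532.137^2)
d = 29069.0324 km

29069.0324 km


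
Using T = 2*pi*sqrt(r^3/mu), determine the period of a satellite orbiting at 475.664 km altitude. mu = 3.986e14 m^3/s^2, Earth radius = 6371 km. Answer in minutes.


r = 6846.6640 km = 6.846664e+06 m
T = 2*pi*sqrt(r^3/mu) = 2*pi*sqrt(3.2094975e+20 / 3.986e14)
T = 5638.0607 s = 93.9677 min

93.9677 minutes


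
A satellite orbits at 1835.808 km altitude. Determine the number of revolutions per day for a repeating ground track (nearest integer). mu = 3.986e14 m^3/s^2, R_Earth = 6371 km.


r = 8.206808e+06 m
T = 2*pi*sqrt(r^3/mu) = 7398.9932 s = 123.3166 min
revs/day = 1440 / 123.3166 = 11.6773
Rounded: 12 revolutions per day

12 revolutions per day


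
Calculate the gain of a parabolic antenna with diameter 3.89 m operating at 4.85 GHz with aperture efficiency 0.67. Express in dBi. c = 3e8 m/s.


lambda = c/f = 3e8 / 4.85e+09 = 0.06185567 m
G = eta*(pi*D/lambda)^2 = 0.67*(pi*3.89/0.06185567)^2
G = 26152.5908 (linear)
G = 10*log10(26152.5908) = 44.1751 dBi

44.1751 dBi


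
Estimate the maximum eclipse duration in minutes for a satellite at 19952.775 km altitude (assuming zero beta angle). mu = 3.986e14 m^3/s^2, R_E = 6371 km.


r = 26323.7750 km
T = 708.4060 min
Eclipse fraction = arcsin(R_E/r)/pi = arcsin(6371.0000/26323.7750)/pi
= arcsin(0.2420246)/pi = 0.07781146
Eclipse duration = 0.07781146 * 708.4060 = 55.1221 min

55.1221 minutes


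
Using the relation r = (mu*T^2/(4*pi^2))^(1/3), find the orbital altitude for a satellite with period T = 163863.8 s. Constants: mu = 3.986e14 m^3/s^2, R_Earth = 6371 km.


T = 163863.8 s
r = (mu*T^2/(4*pi^2))^(1/3) = (3.986e14 * 163863.8^2 / (4*pi^2))^(1/3)
r = 6.4721395e+07 m = 64721.3947 km
alt = r - R_E = 64721.3947 - 6371 = 58350.3947 km

58350.3947 km


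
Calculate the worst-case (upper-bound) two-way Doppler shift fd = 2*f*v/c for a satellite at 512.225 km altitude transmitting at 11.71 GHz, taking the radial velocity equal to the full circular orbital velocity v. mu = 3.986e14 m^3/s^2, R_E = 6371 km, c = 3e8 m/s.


r = 6.883225e+06 m
v = sqrt(mu/r) = 7609.7899 m/s (worst-case radial velocity)
f = 11.71 GHz = 1.171e+10 Hz
fd = 2*f*v/c = 2*1.171e+10*7609.7899/3.0e+08
fd = 594070.9284 Hz

594070.9284 Hz


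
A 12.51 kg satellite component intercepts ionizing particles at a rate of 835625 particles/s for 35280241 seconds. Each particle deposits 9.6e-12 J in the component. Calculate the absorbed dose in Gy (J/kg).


Total energy deposited = rate * time * E_per
  = 835625 * 35280241 * 9.6e-12 = 283.0181 J
Dose = E_total / mass = 283.0181 / 12.51
Dose = 22.6233 Gy

22.6233 Gy


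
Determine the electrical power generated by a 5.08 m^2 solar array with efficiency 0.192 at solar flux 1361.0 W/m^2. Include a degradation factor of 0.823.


P = area * eta * S * degradation
P = 5.08 * 0.192 * 1361.0 * 0.823
P = 1092.5037 W

1092.5037 W


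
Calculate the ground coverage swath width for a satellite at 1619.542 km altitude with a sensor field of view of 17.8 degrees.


FOV = 17.8 deg = 0.3106686 rad
swath = 2 * alt * tan(FOV/2) = 2 * 1619.542 * tan(0.1553343)
swath = 2 * 1619.542 * 0.1565958
swath = 507.2270 km

507.2270 km


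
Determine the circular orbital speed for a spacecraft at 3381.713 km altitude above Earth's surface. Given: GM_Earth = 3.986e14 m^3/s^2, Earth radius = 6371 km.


r = R_E + alt = 6371.0 + 3381.713 = 9752.7130 km = 9.752713e+06 m
v = sqrt(mu/r) = sqrt(3.986e14 / 9.752713e+06) = 6393.0180 m/s = 6.3930 km/s

6.3930 km/s


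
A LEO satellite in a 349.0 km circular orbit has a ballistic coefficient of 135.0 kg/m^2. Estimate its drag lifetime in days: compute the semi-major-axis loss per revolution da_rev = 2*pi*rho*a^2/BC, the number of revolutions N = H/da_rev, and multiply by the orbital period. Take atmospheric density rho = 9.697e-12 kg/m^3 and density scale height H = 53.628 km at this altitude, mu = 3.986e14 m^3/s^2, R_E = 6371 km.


a = R_E + alt = 6720.0000 km = 6.72e+06 m
da_rev = 2*pi*rho*a^2/BC = 2*pi*9.697e-12*(6.72e+06)^2/135.0 = 20.380838 m per revolution
N = H/da_rev = 53628.0000 m / 20.380838 m = 2631.2951 revolutions
P = 2*pi*sqrt(a^3/mu) = 5482.3295 s
lifetime = N*P = 2631.2951 * 5482.3295 = 1.4425627e+07 s = 166.9633 days

166.9633 days


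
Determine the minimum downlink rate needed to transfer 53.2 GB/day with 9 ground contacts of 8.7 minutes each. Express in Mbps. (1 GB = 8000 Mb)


total contact time = 9 * 8.7 * 60 = 4698.0000 s
data = 53.2 GB = 425600.0000 Mb
rate = 425600.0000 / 4698.0000 = 90.5917 Mbps

90.5917 Mbps


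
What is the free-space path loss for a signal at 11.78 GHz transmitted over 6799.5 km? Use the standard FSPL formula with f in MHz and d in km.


f = 11.78 GHz = 11780.0000 MHz
d = 6799.5 km
FSPL = 32.44 + 20*log10(11780.0000) + 20*log10(6799.5)
FSPL = 32.44 + 81.4229 + 76.6495
FSPL = 190.5124 dB

190.5124 dB


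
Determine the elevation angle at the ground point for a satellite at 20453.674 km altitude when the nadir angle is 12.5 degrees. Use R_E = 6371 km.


r = R_E + alt = 26824.6740 km
Law of sines in the satellite / Earth-center / ground-point triangle:
  sin(nadir)/R_E = sin(90 + el)/r  =>  cos(el) = (r/R_E)*sin(nadir)
cos(el) = (26824.6740 / 6371.0000) * sin(12.5 deg) = 0.9113047
el = arccos(0.9113047) = 24.3137 deg
(Earth-central angle = 90 - nadir - el = 53.1863 deg)

24.3137 degrees


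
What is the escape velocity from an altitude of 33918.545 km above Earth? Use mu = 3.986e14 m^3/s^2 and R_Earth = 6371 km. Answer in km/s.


r = 6371.0 + 33918.545 = 40289.5450 km = 4.0289545e+07 m
v_esc = sqrt(2*mu/r) = sqrt(2*3.986e14 / 4.0289545e+07)
v_esc = 4448.2323 m/s = 4.4482 km/s

4.4482 km/s


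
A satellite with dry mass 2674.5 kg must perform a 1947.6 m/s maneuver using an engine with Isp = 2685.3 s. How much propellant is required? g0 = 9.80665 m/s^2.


ve = Isp * g0 = 2685.3 * 9.80665 = 26333.797245 m/s
mass ratio = exp(dv/ve) = exp(1947.6/26333.797245) = 1.07676179
m_prop = m_dry * (mr - 1) = 2674.5 * (1.07676179 - 1)
m_prop = 205.2994 kg

205.2994 kg


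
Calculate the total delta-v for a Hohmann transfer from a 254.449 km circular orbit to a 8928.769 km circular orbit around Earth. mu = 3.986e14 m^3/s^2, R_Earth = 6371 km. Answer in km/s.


r1 = 6625.4490 km = 6.625449e+06 m
r2 = 15299.7690 km = 1.5299769e+07 m
dv1 = sqrt(mu/r1)*(sqrt(2*r2/(r1+r2)) - 1) = 1406.7711 m/s
dv2 = sqrt(mu/r2)*(1 - sqrt(2*r1/(r1+r2))) = 1136.1348 m/s
total dv = |dv1| + |dv2| = 1406.7711 + 1136.1348 = 2542.9058 m/s = 2.5429 km/s

2.5429 km/s


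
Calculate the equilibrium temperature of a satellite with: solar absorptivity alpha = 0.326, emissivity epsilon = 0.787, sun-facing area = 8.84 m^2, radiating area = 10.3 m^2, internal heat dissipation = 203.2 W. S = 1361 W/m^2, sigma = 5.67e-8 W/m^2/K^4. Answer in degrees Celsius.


Numerator = alpha*S*A_sun + Q_int = 0.326*1361*8.84 + 203.2 = 4125.3842 W
Denominator = eps*sigma*A_rad = 0.787*5.67e-8*10.3 = 4.5961587e-07 W/K^4
T^4 = 8.9757219e+09 K^4
T = 307.7991 K = 34.6491 C

34.6491 degrees Celsius


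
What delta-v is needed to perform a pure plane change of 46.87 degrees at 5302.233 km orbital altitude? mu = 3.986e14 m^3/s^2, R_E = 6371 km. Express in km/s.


r = 11673.2330 km = 1.1673233e+07 m
V = sqrt(mu/r) = 5843.5003 m/s
di = 46.87 deg = 0.8180358 rad
dV = 2*V*sin(di/2) = 2*5843.5003*sin(0.4090179)
dV = 4648.0188 m/s = 4.6480 km/s

4.6480 km/s


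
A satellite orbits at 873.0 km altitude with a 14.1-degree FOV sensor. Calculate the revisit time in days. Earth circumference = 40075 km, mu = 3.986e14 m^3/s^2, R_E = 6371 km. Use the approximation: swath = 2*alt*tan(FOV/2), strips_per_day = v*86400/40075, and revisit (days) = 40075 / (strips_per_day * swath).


swath = 2*873.0*tan(0.1230457) = 215.9287 km
v = sqrt(mu/r) = 7417.8736 m/s = 7.4179 km/s
strips/day = v*86400/40075 = 7.4179*86400/40075 = 15.9926
coverage/day = strips * swath = 15.9926 * 215.9287 = 3453.2650 km
revisit = 40075 / 3453.2650 = 11.6050 days

11.6050 days


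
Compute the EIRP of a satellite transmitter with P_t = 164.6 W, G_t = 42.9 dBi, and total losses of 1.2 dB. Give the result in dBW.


Pt = 164.6 W = 22.1643 dBW
EIRP = Pt_dBW + Gt - losses = 22.1643 + 42.9 - 1.2 = 63.8643 dBW

63.8643 dBW


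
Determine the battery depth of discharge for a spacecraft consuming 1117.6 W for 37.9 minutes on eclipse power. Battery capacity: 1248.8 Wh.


E_used = P * t / 60 = 1117.6 * 37.9 / 60 = 705.9507 Wh
DOD = E_used / E_total * 100 = 705.9507 / 1248.8 * 100
DOD = 56.5303 %

56.5303 %


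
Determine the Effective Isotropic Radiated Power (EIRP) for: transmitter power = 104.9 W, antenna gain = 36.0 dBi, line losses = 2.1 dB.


Pt = 104.9 W = 20.2078 dBW
EIRP = Pt_dBW + Gt - losses = 20.2078 + 36.0 - 2.1 = 54.1078 dBW

54.1078 dBW


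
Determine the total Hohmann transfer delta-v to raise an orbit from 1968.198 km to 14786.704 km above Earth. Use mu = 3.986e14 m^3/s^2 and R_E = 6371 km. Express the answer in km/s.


r1 = 8339.1980 km = 8.339198e+06 m
r2 = 21157.7040 km = 2.1157704e+07 m
dv1 = sqrt(mu/r1)*(sqrt(2*r2/(r1+r2)) - 1) = 1367.0740 m/s
dv2 = sqrt(mu/r2)*(1 - sqrt(2*r1/(r1+r2))) = 1076.6479 m/s
total dv = |dv1| + |dv2| = 1367.0740 + 1076.6479 = 2443.7218 m/s = 2.4437 km/s

2.4437 km/s


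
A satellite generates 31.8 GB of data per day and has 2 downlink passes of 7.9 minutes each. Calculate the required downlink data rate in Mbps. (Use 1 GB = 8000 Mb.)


total contact time = 2 * 7.9 * 60 = 948.0000 s
data = 31.8 GB = 254400.0000 Mb
rate = 254400.0000 / 948.0000 = 268.3544 Mbps

268.3544 Mbps


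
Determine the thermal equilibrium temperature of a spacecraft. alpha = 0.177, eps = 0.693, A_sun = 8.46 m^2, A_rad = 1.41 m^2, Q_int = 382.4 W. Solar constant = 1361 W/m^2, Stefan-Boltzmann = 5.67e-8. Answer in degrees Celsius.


Numerator = alpha*S*A_sun + Q_int = 0.177*1361*8.46 + 382.4 = 2420.3886 W
Denominator = eps*sigma*A_rad = 0.693*5.67e-8*1.41 = 5.5403271e-08 W/K^4
T^4 = 4.3686746e+10 K^4
T = 457.1802 K = 184.0302 C

184.0302 degrees Celsius


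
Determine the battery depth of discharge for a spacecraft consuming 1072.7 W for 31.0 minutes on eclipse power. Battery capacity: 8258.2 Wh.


E_used = P * t / 60 = 1072.7 * 31.0 / 60 = 554.2283 Wh
DOD = E_used / E_total * 100 = 554.2283 / 8258.2 * 100
DOD = 6.7112 %

6.7112 %


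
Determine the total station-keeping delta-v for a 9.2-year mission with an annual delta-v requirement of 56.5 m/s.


dV = rate * years = 56.5 * 9.2
dV = 519.8000 m/s

519.8000 m/s


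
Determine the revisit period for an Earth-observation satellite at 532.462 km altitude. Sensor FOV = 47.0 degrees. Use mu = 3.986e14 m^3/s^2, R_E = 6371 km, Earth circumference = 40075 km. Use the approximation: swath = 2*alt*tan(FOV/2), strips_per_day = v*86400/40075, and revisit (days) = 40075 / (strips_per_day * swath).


swath = 2*532.462*tan(0.4101524) = 463.0421 km
v = sqrt(mu/r) = 7598.6279 m/s = 7.5986 km/s
strips/day = v*86400/40075 = 7.5986*86400/40075 = 16.3823
coverage/day = strips * swath = 16.3823 * 463.0421 = 7585.7041 km
revisit = 40075 / 7585.7041 = 5.2830 days

5.2830 days


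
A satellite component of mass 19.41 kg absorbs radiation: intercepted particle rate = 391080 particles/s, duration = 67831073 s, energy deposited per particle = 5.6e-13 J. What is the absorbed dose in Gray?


Total energy deposited = rate * time * E_per
  = 391080 * 67831073 * 5.6e-13 = 14.8553 J
Dose = E_total / mass = 14.8553 / 19.41
Dose = 0.7653442 Gy

0.7653 Gy


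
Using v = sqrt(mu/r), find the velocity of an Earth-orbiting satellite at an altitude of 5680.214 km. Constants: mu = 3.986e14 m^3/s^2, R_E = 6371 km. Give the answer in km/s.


r = R_E + alt = 6371.0 + 5680.214 = 12051.2140 km = 1.2051214e+07 m
v = sqrt(mu/r) = sqrt(3.986e14 / 1.2051214e+07) = 5751.1308 m/s = 5.7511 km/s

5.7511 km/s


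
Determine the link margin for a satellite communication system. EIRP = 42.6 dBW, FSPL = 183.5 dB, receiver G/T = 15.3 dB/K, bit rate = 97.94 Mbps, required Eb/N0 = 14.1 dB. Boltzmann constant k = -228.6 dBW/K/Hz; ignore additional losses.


C/N0 = EIRP - FSPL + G/T - k = 42.6 - 183.5 + 15.3 - (-228.6)
C/N0 = 103.0000 dB-Hz
R_b = 97.94 Mbps = 9.794e+07 bps -> 10*log10(R_b) = 79.9096 dB-Hz
Eb/N0 = C/N0 - 10*log10(R_b) = 103.0000 - 79.9096 = 23.0904 dB
Margin = Eb/N0 - Eb/N0_req = 23.0904 - 14.1 = 8.9904 dB (link closes)

8.9904 dB


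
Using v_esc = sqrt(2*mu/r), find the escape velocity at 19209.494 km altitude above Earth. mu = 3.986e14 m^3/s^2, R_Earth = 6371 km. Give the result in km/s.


r = 6371.0 + 19209.494 = 25580.4940 km = 2.5580494e+07 m
v_esc = sqrt(2*mu/r) = sqrt(2*3.986e14 / 2.5580494e+07)
v_esc = 5582.5058 m/s = 5.5825 km/s

5.5825 km/s


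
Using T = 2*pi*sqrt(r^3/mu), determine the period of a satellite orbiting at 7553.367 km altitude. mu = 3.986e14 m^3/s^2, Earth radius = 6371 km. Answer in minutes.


r = 13924.3670 km = 1.3924367e+07 m
T = 2*pi*sqrt(r^3/mu) = 2*pi*sqrt(2.6997676e+21 / 3.986e14)
T = 16352.1331 s = 272.5356 min

272.5356 minutes


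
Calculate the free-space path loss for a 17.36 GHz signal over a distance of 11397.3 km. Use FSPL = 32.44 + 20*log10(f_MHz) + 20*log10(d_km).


f = 17.36 GHz = 17360.0000 MHz
d = 11397.3 km
FSPL = 32.44 + 20*log10(17360.0000) + 20*log10(11397.3)
FSPL = 32.44 + 84.7910 + 81.1360
FSPL = 198.3670 dB

198.3670 dB


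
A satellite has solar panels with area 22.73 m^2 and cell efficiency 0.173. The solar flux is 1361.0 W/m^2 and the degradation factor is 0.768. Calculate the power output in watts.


P = area * eta * S * degradation
P = 22.73 * 0.173 * 1361.0 * 0.768
P = 4110.2183 W

4110.2183 W


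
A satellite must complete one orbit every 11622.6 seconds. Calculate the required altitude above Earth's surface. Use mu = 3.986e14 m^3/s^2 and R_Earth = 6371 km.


T = 11622.6 s
r = (mu*T^2/(4*pi^2))^(1/3) = (3.986e14 * 11622.6^2 / (4*pi^2))^(1/3)
r = 1.1089911e+07 m = 11089.9106 km
alt = r - R_E = 11089.9106 - 6371 = 4718.9106 km

4718.9106 km


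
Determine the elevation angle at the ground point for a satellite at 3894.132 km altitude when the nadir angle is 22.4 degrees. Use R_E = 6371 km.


r = R_E + alt = 10265.1320 km
Law of sines in the satellite / Earth-center / ground-point triangle:
  sin(nadir)/R_E = sin(90 + el)/r  =>  cos(el) = (r/R_E)*sin(nadir)
cos(el) = (10265.1320 / 6371.0000) * sin(22.4 deg) = 0.6139912
el = arccos(0.6139912) = 52.1213 deg
(Earth-central angle = 90 - nadir - el = 15.4787 deg)

52.1213 degrees


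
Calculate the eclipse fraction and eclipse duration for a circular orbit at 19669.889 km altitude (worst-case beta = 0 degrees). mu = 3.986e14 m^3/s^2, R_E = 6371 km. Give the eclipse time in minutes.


r = 26040.8890 km
T = 697.0175 min
Eclipse fraction = arcsin(R_E/r)/pi = arcsin(6371.0000/26040.8890)/pi
= arcsin(0.2446537)/pi = 0.07867428
Eclipse duration = 0.07867428 * 697.0175 = 54.8373 min

54.8373 minutes


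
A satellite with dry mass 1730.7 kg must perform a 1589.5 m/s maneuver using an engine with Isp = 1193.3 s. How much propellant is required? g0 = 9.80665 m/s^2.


ve = Isp * g0 = 1193.3 * 9.80665 = 11702.275445 m/s
mass ratio = exp(dv/ve) = exp(1589.5/11702.275445) = 1.14548518
m_prop = m_dry * (mr - 1) = 1730.7 * (1.14548518 - 1)
m_prop = 251.7912 kg

251.7912 kg


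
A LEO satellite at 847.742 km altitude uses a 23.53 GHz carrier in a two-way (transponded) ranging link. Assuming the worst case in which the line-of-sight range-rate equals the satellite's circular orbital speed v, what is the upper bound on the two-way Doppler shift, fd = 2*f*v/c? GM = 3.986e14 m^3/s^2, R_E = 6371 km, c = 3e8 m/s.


r = 7.218742e+06 m
v = sqrt(mu/r) = 7430.8396 m/s (worst-case radial velocity)
f = 23.53 GHz = 2.353e+10 Hz
fd = 2*f*v/c = 2*2.353e+10*7430.8396/3.0e+08
fd = 1.165651e+06 Hz

1.1657e+06 Hz


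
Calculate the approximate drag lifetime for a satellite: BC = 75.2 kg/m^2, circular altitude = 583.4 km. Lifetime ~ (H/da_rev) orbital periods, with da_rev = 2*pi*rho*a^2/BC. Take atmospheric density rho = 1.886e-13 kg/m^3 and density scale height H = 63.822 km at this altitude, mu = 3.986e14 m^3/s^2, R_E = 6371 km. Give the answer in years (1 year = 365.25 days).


a = R_E + alt = 6954.4000 km = 6.9544e+06 m
da_rev = 2*pi*rho*a^2/BC = 2*pi*1.886e-13*(6.9544e+06)^2/75.2 = 0.762119457 m per revolution
N = H/da_rev = 63822.0000 m / 0.762119457 m = 83742.7773 revolutions
P = 2*pi*sqrt(a^3/mu) = 5771.6598 s
lifetime = N*P = 83742.7773 * 5771.6598 = 4.8333482e+08 s = 5594.1530 days
years = 5594.1530 / 365.25 = 15.3160 years

15.3160 years


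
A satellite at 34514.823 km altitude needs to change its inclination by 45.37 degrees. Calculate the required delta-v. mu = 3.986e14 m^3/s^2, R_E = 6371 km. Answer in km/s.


r = 40885.8230 km = 4.0885823e+07 m
V = sqrt(mu/r) = 3122.3550 m/s
di = 45.37 deg = 0.7918559 rad
dV = 2*V*sin(di/2) = 2*3122.3550*sin(0.3959279)
dV = 2408.3630 m/s = 2.4084 km/s

2.4084 km/s


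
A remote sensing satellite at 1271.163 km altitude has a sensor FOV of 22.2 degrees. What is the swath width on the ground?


FOV = 22.2 deg = 0.3874631 rad
swath = 2 * alt * tan(FOV/2) = 2 * 1271.163 * tan(0.1937315)
swath = 2 * 1271.163 * 0.1961922
swath = 498.7845 km

498.7845 km


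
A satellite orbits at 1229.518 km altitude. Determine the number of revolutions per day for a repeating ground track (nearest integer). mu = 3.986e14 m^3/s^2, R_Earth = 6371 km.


r = 7.600518e+06 m
T = 2*pi*sqrt(r^3/mu) = 6594.4110 s = 109.9068 min
revs/day = 1440 / 109.9068 = 13.1020
Rounded: 13 revolutions per day

13 revolutions per day


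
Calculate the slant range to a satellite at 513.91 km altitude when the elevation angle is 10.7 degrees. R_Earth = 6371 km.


h = 513.91 km, el = 10.7 deg
d = -R_E*sin(el) + sqrt((R_E*sin(el))^2 + 2*R_E*h + h^2)
d = -6371.0000*sin(0.1867502) + sqrt((6371.0000*0.1856666)^2 + 2*6371.0000*513.91 + 513.91^2)
d = 1682.6990 km

1682.6990 km


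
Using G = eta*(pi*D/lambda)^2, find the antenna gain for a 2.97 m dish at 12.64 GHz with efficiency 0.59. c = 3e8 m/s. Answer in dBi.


lambda = c/f = 3e8 / 1.264e+10 = 0.02373418 m
G = eta*(pi*D/lambda)^2 = 0.59*(pi*2.97/0.02373418)^2
G = 91183.5075 (linear)
G = 10*log10(91183.5075) = 49.5992 dBi

49.5992 dBi


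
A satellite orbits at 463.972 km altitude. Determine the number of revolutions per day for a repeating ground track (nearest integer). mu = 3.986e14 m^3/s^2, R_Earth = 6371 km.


r = 6.834972e+06 m
T = 2*pi*sqrt(r^3/mu) = 5623.6247 s = 93.7271 min
revs/day = 1440 / 93.7271 = 15.3638
Rounded: 15 revolutions per day

15 revolutions per day


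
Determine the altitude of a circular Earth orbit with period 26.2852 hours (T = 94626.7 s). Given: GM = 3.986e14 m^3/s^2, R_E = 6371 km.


T = 94626.7 s
r = (mu*T^2/(4*pi^2))^(1/3) = (3.986e14 * 94626.7^2 / (4*pi^2))^(1/3)
r = 4.4881598e+07 m = 44881.5984 km
alt = r - R_E = 44881.5984 - 6371 = 38510.5984 km

38510.5984 km


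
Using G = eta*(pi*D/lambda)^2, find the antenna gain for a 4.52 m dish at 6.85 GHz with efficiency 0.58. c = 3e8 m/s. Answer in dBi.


lambda = c/f = 3e8 / 6.85e+09 = 0.04379562 m
G = eta*(pi*D/lambda)^2 = 0.58*(pi*4.52/0.04379562)^2
G = 60973.7972 (linear)
G = 10*log10(60973.7972) = 47.8514 dBi

47.8514 dBi


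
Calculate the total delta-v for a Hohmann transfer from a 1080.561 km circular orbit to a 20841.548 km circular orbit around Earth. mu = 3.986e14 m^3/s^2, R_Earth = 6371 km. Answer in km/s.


r1 = 7451.5610 km = 7.451561e+06 m
r2 = 27212.5480 km = 2.7212548e+07 m
dv1 = sqrt(mu/r1)*(sqrt(2*r2/(r1+r2)) - 1) = 1850.5792 m/s
dv2 = sqrt(mu/r2)*(1 - sqrt(2*r1/(r1+r2))) = 1317.7517 m/s
total dv = |dv1| + |dv2| = 1850.5792 + 1317.7517 = 3168.3309 m/s = 3.1683 km/s

3.1683 km/s


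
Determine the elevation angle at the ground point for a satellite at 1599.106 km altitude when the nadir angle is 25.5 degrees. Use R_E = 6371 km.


r = R_E + alt = 7970.1060 km
Law of sines in the satellite / Earth-center / ground-point triangle:
  sin(nadir)/R_E = sin(90 + el)/r  =>  cos(el) = (r/R_E)*sin(nadir)
cos(el) = (7970.1060 / 6371.0000) * sin(25.5 deg) = 0.5385684
el = arccos(0.5385684) = 57.4138 deg
(Earth-central angle = 90 - nadir - el = 7.0862 deg)

57.4138 degrees


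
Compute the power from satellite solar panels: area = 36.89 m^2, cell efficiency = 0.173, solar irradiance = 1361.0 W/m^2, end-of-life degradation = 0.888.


P = area * eta * S * degradation
P = 36.89 * 0.173 * 1361.0 * 0.888
P = 7713.0447 W

7713.0447 W


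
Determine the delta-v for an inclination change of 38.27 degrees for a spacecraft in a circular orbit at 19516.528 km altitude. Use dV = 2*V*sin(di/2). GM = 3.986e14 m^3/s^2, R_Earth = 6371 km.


r = 25887.5280 km = 2.5887528e+07 m
V = sqrt(mu/r) = 3923.9490 m/s
di = 38.27 deg = 0.6679375 rad
dV = 2*V*sin(di/2) = 2*3923.9490*sin(0.3339688)
dV = 2572.5023 m/s = 2.5725 km/s

2.5725 km/s


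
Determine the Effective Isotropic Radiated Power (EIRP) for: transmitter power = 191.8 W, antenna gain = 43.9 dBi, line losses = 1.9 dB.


Pt = 191.8 W = 22.8285 dBW
EIRP = Pt_dBW + Gt - losses = 22.8285 + 43.9 - 1.9 = 64.8285 dBW

64.8285 dBW


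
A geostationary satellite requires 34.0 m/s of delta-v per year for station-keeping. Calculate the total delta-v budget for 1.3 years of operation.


dV = rate * years = 34.0 * 1.3
dV = 44.2000 m/s

44.2000 m/s


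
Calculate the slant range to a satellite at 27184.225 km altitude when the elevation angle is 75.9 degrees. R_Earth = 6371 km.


h = 27184.225 km, el = 75.9 deg
d = -R_E*sin(el) + sqrt((R_E*sin(el))^2 + 2*R_E*h + h^2)
d = -6371.0000*sin(1.3247) + sqrt((6371.0000*0.969872)^2 + 2*6371.0000*27184.225 + 27184.225^2)
d = 27340.2562 km

27340.2562 km


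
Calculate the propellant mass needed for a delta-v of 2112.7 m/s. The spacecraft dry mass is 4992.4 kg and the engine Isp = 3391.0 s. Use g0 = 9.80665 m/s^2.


ve = Isp * g0 = 3391.0 * 9.80665 = 33254.350150 m/s
mass ratio = exp(dv/ve) = exp(2112.7/33254.350150) = 1.06559309
m_prop = m_dry * (mr - 1) = 4992.4 * (1.06559309 - 1)
m_prop = 327.4670 kg

327.4670 kg


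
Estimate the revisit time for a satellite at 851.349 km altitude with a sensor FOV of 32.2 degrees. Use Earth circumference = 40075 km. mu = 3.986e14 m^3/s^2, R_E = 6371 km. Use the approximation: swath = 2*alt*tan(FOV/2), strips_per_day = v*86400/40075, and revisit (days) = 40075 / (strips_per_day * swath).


swath = 2*851.349*tan(0.280998) = 491.4585 km
v = sqrt(mu/r) = 7428.9838 m/s = 7.4290 km/s
strips/day = v*86400/40075 = 7.4290*86400/40075 = 16.0166
coverage/day = strips * swath = 16.0166 * 491.4585 = 7871.4818 km
revisit = 40075 / 7871.4818 = 5.0912 days

5.0912 days


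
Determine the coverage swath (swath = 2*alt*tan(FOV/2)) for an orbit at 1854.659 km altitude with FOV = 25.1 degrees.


FOV = 25.1 deg = 0.4380776 rad
swath = 2 * alt * tan(FOV/2) = 2 * 1854.659 * tan(0.2190388)
swath = 2 * 1854.659 * 0.2226104
swath = 825.7327 km

825.7327 km


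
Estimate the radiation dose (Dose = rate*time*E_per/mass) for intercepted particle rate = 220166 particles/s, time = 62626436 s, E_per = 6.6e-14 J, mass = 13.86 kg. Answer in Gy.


Total energy deposited = rate * time * E_per
  = 220166 * 62626436 * 6.6e-14 = 0.910022 J
Dose = E_total / mass = 0.910022 / 13.86
Dose = 0.06565815 Gy

0.0657 Gy


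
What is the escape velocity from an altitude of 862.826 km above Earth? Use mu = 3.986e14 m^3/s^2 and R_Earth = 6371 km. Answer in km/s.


r = 6371.0 + 862.826 = 7233.8260 km = 7.233826e+06 m
v_esc = sqrt(2*mu/r) = sqrt(2*3.986e14 / 7.233826e+06)
v_esc = 10497.8319 m/s = 10.4978 km/s

10.4978 km/s


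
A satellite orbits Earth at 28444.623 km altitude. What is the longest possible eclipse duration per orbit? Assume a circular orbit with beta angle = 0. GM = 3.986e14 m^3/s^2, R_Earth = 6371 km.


r = 34815.6230 km
T = 1077.5098 min
Eclipse fraction = arcsin(R_E/r)/pi = arcsin(6371.0000/34815.6230)/pi
= arcsin(0.1829926)/pi = 0.05857843
Eclipse duration = 0.05857843 * 1077.5098 = 63.1188 min

63.1188 minutes


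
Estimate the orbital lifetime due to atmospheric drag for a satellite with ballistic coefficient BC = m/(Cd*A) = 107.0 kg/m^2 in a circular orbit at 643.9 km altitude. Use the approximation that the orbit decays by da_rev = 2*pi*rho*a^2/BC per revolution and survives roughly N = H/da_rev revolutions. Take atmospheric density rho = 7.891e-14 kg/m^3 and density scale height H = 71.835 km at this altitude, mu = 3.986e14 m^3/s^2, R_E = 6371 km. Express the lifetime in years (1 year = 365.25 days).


a = R_E + alt = 7014.9000 km = 7.0149e+06 m
da_rev = 2*pi*rho*a^2/BC = 2*pi*7.891e-14*(7.0149e+06)^2/107.0 = 0.228019035 m per revolution
N = H/da_rev = 71835.0000 m / 0.228019035 m = 315039.4882 revolutions
P = 2*pi*sqrt(a^3/mu) = 5847.1394 s
lifetime = N*P = 315039.4882 * 5847.1394 = 1.8420798e+09 s = 21320.3681 days
years = 21320.3681 / 365.25 = 58.3720 years

58.3720 years


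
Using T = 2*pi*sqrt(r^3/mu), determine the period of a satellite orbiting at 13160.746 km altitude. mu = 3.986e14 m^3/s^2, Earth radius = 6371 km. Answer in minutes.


r = 19531.7460 km = 1.9531746e+07 m
T = 2*pi*sqrt(r^3/mu) = 2*pi*sqrt(7.4511482e+21 / 3.986e14)
T = 27165.8203 s = 452.7637 min

452.7637 minutes


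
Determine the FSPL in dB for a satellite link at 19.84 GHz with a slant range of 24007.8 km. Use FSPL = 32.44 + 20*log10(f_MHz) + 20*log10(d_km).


f = 19.84 GHz = 19840.0000 MHz
d = 24007.8 km
FSPL = 32.44 + 20*log10(19840.0000) + 20*log10(24007.8)
FSPL = 32.44 + 85.9508 + 87.6070
FSPL = 205.9979 dB

205.9979 dB


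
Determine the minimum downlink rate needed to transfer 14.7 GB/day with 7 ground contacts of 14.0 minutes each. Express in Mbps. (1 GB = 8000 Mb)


total contact time = 7 * 14.0 * 60 = 5880.0000 s
data = 14.7 GB = 117600.0000 Mb
rate = 117600.0000 / 5880.0000 = 20.0000 Mbps

20.0000 Mbps


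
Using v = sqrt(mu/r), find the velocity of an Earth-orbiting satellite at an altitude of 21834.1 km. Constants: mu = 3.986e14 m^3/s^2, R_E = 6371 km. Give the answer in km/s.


r = R_E + alt = 6371.0 + 21834.1 = 28205.1000 km = 2.82051e+07 m
v = sqrt(mu/r) = sqrt(3.986e14 / 2.82051e+07) = 3759.2813 m/s = 3.7593 km/s

3.7593 km/s


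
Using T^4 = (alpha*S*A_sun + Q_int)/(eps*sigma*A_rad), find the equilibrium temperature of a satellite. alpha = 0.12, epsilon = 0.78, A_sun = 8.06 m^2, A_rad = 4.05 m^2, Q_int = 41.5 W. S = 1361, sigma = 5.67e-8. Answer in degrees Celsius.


Numerator = alpha*S*A_sun + Q_int = 0.12*1361*8.06 + 41.5 = 1357.8592 W
Denominator = eps*sigma*A_rad = 0.78*5.67e-8*4.05 = 1.791153e-07 W/K^4
T^4 = 7.5809225e+09 K^4
T = 295.0737 K = 21.9237 C

21.9237 degrees Celsius


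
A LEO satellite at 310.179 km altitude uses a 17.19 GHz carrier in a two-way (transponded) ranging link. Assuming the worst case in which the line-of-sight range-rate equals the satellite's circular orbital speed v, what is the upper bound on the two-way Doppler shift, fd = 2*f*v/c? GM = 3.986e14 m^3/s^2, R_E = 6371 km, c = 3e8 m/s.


r = 6.681179e+06 m
v = sqrt(mu/r) = 7723.9969 m/s (worst-case radial velocity)
f = 17.19 GHz = 1.719e+10 Hz
fd = 2*f*v/c = 2*1.719e+10*7723.9969/3.0e+08
fd = 885170.0502 Hz

885170.0502 Hz


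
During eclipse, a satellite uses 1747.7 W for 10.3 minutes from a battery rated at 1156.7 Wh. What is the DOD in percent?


E_used = P * t / 60 = 1747.7 * 10.3 / 60 = 300.0218 Wh
DOD = E_used / E_total * 100 = 300.0218 / 1156.7 * 100
DOD = 25.9377 %

25.9377 %


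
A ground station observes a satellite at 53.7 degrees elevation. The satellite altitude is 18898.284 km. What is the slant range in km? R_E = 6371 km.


h = 18898.284 km, el = 53.7 deg
d = -R_E*sin(el) + sqrt((R_E*sin(el))^2 + 2*R_E*h + h^2)
d = -6371.0000*sin(0.9372418) + sqrt((6371.0000*0.8059283)^2 + 2*6371.0000*18898.284 + 18898.284^2)
d = 19851.6446 km

19851.6446 km


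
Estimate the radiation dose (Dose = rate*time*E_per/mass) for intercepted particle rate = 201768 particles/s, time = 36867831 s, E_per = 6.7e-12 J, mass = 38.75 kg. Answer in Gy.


Total energy deposited = rate * time * E_per
  = 201768 * 36867831 * 6.7e-12 = 49.8396 J
Dose = E_total / mass = 49.8396 / 38.75
Dose = 1.2862 Gy

1.2862 Gy


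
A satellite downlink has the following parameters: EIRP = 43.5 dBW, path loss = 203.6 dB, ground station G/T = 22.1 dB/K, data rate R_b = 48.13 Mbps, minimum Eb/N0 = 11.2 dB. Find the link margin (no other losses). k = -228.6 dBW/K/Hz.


C/N0 = EIRP - FSPL + G/T - k = 43.5 - 203.6 + 22.1 - (-228.6)
C/N0 = 90.6000 dB-Hz
R_b = 48.13 Mbps = 4.813e+07 bps -> 10*log10(R_b) = 76.8242 dB-Hz
Eb/N0 = C/N0 - 10*log10(R_b) = 90.6000 - 76.8242 = 13.7758 dB
Margin = Eb/N0 - Eb/N0_req = 13.7758 - 11.2 = 2.5758 dB (link closes)

2.5758 dB


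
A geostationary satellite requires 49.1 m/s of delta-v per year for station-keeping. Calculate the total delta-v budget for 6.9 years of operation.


dV = rate * years = 49.1 * 6.9
dV = 338.7900 m/s

338.7900 m/s


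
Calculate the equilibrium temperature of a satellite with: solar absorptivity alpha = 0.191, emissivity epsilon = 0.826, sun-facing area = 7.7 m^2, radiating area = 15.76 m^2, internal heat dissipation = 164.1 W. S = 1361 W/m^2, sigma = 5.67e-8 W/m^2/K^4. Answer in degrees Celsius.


Numerator = alpha*S*A_sun + Q_int = 0.191*1361*7.7 + 164.1 = 2165.7227 W
Denominator = eps*sigma*A_rad = 0.826*5.67e-8*15.76 = 7.3810699e-07 W/K^4
T^4 = 2.9341582e+09 K^4
T = 232.7399 K = -40.4101 C

-40.4101 degrees Celsius


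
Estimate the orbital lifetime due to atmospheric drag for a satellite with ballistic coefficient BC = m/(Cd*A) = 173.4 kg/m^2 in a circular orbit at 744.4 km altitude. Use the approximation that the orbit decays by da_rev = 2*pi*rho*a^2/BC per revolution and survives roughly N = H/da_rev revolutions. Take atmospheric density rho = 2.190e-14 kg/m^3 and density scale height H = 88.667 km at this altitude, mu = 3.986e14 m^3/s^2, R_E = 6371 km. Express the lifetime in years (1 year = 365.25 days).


a = R_E + alt = 7115.4000 km = 7.1154e+06 m
da_rev = 2*pi*rho*a^2/BC = 2*pi*2.190e-14*(7.1154e+06)^2/173.4 = 0.0401766322 m per revolution
N = H/da_rev = 88667.0000 m / 0.0401766322 m = 2.2069296e+06 revolutions
P = 2*pi*sqrt(a^3/mu) = 5973.2432 s
lifetime = N*P = 2.2069296e+06 * 5973.2432 = 1.3182528e+10 s = 152575.5498 days
years = 152575.5498 / 365.25 = 417.7291 years

417.7291 years


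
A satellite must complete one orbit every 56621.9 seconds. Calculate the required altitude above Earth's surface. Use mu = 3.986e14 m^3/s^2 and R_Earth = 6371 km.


T = 56621.9 s
r = (mu*T^2/(4*pi^2))^(1/3) = (3.986e14 * 56621.9^2 / (4*pi^2))^(1/3)
r = 3.1870006e+07 m = 31870.0060 km
alt = r - R_E = 31870.0060 - 6371 = 25499.0060 km

25499.0060 km


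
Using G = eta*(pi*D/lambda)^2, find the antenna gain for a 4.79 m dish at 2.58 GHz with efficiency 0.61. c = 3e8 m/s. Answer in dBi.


lambda = c/f = 3e8 / 2.58e+09 = 0.1162791 m
G = eta*(pi*D/lambda)^2 = 0.61*(pi*4.79/0.1162791)^2
G = 10216.3911 (linear)
G = 10*log10(10216.3911) = 40.0930 dBi

40.0930 dBi


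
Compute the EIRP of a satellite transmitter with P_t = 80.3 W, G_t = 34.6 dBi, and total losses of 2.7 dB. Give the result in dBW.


Pt = 80.3 W = 19.0472 dBW
EIRP = Pt_dBW + Gt - losses = 19.0472 + 34.6 - 2.7 = 50.9472 dBW

50.9472 dBW


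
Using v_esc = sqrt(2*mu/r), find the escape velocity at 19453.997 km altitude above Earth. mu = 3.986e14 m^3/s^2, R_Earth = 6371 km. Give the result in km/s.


r = 6371.0 + 19453.997 = 25824.9970 km = 2.5824997e+07 m
v_esc = sqrt(2*mu/r) = sqrt(2*3.986e14 / 2.5824997e+07)
v_esc = 5556.0162 m/s = 5.5560 km/s

5.5560 km/s


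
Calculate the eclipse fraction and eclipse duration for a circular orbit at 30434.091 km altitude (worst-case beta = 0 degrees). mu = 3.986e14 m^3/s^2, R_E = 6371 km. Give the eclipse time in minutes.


r = 36805.0910 km
T = 1171.1751 min
Eclipse fraction = arcsin(R_E/r)/pi = arcsin(6371.0000/36805.0910)/pi
= arcsin(0.1731011)/pi = 0.05537872
Eclipse duration = 0.05537872 * 1171.1751 = 64.8582 min

64.8582 minutes


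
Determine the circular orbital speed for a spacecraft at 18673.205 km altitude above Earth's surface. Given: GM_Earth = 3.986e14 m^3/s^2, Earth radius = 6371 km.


r = R_E + alt = 6371.0 + 18673.205 = 25044.2050 km = 2.5044205e+07 m
v = sqrt(mu/r) = sqrt(3.986e14 / 2.5044205e+07) = 3989.4683 m/s = 3.9895 km/s

3.9895 km/s


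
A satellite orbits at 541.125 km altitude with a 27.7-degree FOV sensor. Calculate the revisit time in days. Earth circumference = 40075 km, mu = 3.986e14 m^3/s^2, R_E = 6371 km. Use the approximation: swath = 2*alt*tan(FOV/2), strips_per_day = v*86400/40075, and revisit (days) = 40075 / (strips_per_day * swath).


swath = 2*541.125*tan(0.2417281) = 266.8277 km
v = sqrt(mu/r) = 7593.8647 m/s = 7.5939 km/s
strips/day = v*86400/40075 = 7.5939*86400/40075 = 16.3721
coverage/day = strips * swath = 16.3721 * 266.8277 = 4368.5170 km
revisit = 40075 / 4368.5170 = 9.1736 days

9.1736 days


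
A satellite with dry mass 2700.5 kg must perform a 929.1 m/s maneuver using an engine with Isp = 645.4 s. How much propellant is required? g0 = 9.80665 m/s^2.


ve = Isp * g0 = 645.4 * 9.80665 = 6329.211910 m/s
mass ratio = exp(dv/ve) = exp(929.1/6329.211910) = 1.15811714
m_prop = m_dry * (mr - 1) = 2700.5 * (1.15811714 - 1)
m_prop = 426.9953 kg

426.9953 kg


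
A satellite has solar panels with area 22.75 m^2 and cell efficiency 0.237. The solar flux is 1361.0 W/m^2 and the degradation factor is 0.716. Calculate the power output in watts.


P = area * eta * S * degradation
P = 22.75 * 0.237 * 1361.0 * 0.716
P = 5254.1310 W

5254.1310 W


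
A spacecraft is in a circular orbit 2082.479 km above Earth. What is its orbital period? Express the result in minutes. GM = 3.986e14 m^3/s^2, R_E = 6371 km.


r = 8453.4790 km = 8.453479e+06 m
T = 2*pi*sqrt(r^3/mu) = 2*pi*sqrt(6.0409666e+20 / 3.986e14)
T = 7735.0734 s = 128.9179 min

128.9179 minutes


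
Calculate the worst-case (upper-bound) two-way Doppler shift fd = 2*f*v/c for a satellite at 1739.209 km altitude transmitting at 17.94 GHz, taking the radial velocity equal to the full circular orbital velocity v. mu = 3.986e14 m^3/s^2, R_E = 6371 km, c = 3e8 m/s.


r = 8.110209e+06 m
v = sqrt(mu/r) = 7010.5586 m/s (worst-case radial velocity)
f = 17.94 GHz = 1.794e+10 Hz
fd = 2*f*v/c = 2*1.794e+10*7010.5586/3.0e+08
fd = 838462.8091 Hz

838462.8091 Hz
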